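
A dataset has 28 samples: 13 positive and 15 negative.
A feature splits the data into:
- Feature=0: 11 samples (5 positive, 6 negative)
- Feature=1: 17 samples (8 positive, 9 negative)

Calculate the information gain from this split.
0.0002 bits

Information Gain = H(Y) - H(Y|Feature)

Before split:
P(positive) = 13/28 = 0.4643
H(Y) = 0.9963 bits

After split:
Feature=0: H = 0.9940 bits (weight = 11/28)
Feature=1: H = 0.9975 bits (weight = 17/28)
H(Y|Feature) = (11/28)×0.9940 + (17/28)×0.9975 = 0.9961 bits

Information Gain = 0.9963 - 0.9961 = 0.0002 bits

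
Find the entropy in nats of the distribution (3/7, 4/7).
0.6829 nats

Shannon entropy is H(X) = -Σ p(x) log p(x).

For P = (3/7, 4/7):
H = -3/7 × log_e(3/7) -4/7 × log_e(4/7)
H = 0.6829 nats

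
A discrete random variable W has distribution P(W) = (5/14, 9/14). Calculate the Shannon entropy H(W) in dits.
0.2831 dits

Shannon entropy is H(X) = -Σ p(x) log p(x).

For P = (5/14, 9/14):
H = -5/14 × log_10(5/14) -9/14 × log_10(9/14)
H = 0.2831 dits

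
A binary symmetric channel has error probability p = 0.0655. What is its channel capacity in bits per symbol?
0.6511 bits

For a binary symmetric channel (BSC) with error probability p:
Capacity C = 1 - H(p) bits per symbol

where H(p) = -p log₂(p) - (1-p) log₂(1-p) is the binary entropy function.

H(0.0655) = 0.3489 bits
C = 1 - 0.3489 = 0.6511 bits per symbol

This means we can reliably transmit up to 0.6511 bits of information per channel use.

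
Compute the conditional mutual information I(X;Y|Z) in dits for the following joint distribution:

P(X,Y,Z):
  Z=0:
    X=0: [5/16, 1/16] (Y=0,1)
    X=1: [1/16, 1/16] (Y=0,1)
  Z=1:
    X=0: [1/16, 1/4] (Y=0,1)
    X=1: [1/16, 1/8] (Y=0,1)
0.0135 dits

Conditional mutual information: I(X;Y|Z) = H(X|Z) + H(Y|Z) - H(X,Y|Z)

H(Z) = 0.3010
H(X,Z) = 0.5668 → H(X|Z) = 0.2658
H(Y,Z) = 0.5452 → H(Y|Z) = 0.2442
H(X,Y,Z) = 0.7975 → H(X,Y|Z) = 0.4965

I(X;Y|Z) = 0.2658 + 0.2442 - 0.4965 = 0.0135 dits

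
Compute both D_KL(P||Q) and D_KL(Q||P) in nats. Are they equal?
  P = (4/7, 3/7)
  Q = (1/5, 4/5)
D_KL(P||Q) = 0.3324, D_KL(Q||P) = 0.2894

KL divergence is not symmetric: D_KL(P||Q) ≠ D_KL(Q||P) in general.

D_KL(P||Q) = 0.3324 nats
D_KL(Q||P) = 0.2894 nats

No, they are not equal!

This asymmetry is why KL divergence is not a true distance metric.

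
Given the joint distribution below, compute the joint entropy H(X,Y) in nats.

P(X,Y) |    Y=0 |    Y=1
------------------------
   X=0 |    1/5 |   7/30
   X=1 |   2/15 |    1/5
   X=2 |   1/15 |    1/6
1.7312 nats

Joint entropy is H(X,Y) = -Σ_{x,y} p(x,y) log p(x,y).

Summing over all non-zero entries:
H(X,Y) = -[1/5·log_e(1/5) + 7/30·log_e(7/30) + 2/15·log_e(2/15) + 1/5·log_e(1/5) + 1/15·log_e(1/15) + 1/6·log_e(1/6)]
H(X,Y) = 1.7312 nats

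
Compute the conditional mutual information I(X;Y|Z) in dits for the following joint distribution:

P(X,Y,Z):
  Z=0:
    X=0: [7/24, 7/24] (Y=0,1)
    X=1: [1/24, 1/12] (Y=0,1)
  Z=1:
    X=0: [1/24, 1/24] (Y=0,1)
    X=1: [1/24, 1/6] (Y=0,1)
0.0080 dits

Conditional mutual information: I(X;Y|Z) = H(X|Z) + H(Y|Z) - H(X,Y|Z)

H(Z) = 0.2622
H(X,Z) = 0.4813 → H(X|Z) = 0.2191
H(Y,Z) = 0.5506 → H(Y|Z) = 0.2885
H(X,Y,Z) = 0.7618 → H(X,Y|Z) = 0.4997

I(X;Y|Z) = 0.2191 + 0.2885 - 0.4997 = 0.0080 dits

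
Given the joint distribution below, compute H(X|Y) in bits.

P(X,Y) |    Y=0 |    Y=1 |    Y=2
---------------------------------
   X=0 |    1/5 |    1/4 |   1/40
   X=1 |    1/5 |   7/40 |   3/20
0.9189 bits

Using the chain rule: H(X|Y) = H(X,Y) - H(Y)

First, compute H(X,Y) = 2.4124 bits

Marginal P(Y) = (2/5, 17/40, 7/40)
H(Y) = 1.4935 bits

H(X|Y) = H(X,Y) - H(Y) = 2.4124 - 1.4935 = 0.9189 bits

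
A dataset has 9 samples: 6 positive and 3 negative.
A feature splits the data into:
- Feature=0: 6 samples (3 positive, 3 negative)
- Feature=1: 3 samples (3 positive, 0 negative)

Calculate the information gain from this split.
0.2516 bits

Information Gain = H(Y) - H(Y|Feature)

Before split:
P(positive) = 6/9 = 0.6667
H(Y) = 0.9183 bits

After split:
Feature=0: H = 1.0000 bits (weight = 6/9)
Feature=1: H = 0.0000 bits (weight = 3/9)
H(Y|Feature) = (6/9)×1.0000 + (3/9)×0.0000 = 0.6667 bits

Information Gain = 0.9183 - 0.6667 = 0.2516 bits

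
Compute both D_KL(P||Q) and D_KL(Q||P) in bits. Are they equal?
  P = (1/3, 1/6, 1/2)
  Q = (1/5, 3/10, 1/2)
D_KL(P||Q) = 0.1043, D_KL(Q||P) = 0.1070

KL divergence is not symmetric: D_KL(P||Q) ≠ D_KL(Q||P) in general.

D_KL(P||Q) = 0.1043 bits
D_KL(Q||P) = 0.1070 bits

No, they are not equal!

This asymmetry is why KL divergence is not a true distance metric.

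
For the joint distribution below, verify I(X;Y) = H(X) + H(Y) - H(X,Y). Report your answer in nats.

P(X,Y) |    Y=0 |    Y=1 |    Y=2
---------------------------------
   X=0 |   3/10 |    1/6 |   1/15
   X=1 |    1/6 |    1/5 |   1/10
I(X;Y) = 0.0220 nats

Mutual information has multiple equivalent forms:
- I(X;Y) = H(X) - H(X|Y)
- I(X;Y) = H(Y) - H(Y|X)
- I(X;Y) = H(X) + H(Y) - H(X,Y)

Computing all quantities:
H(X) = 0.6909, H(Y) = 1.0222, H(X,Y) = 1.6911
H(X|Y) = 0.6690, H(Y|X) = 1.0002

Verification:
H(X) - H(X|Y) = 0.6909 - 0.6690 = 0.0220
H(Y) - H(Y|X) = 1.0222 - 1.0002 = 0.0220
H(X) + H(Y) - H(X,Y) = 0.6909 + 1.0222 - 1.6911 = 0.0220

All forms give I(X;Y) = 0.0220 nats. ✓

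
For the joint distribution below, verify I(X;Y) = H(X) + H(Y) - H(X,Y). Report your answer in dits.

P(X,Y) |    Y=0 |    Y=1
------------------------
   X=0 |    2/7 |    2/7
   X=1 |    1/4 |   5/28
I(X;Y) = 0.0015 dits

Mutual information has multiple equivalent forms:
- I(X;Y) = H(X) - H(X|Y)
- I(X;Y) = H(Y) - H(Y|X)
- I(X;Y) = H(X) + H(Y) - H(X,Y)

Computing all quantities:
H(X) = 0.2966, H(Y) = 0.2999, H(X,Y) = 0.5950
H(X|Y) = 0.2951, H(Y|X) = 0.2984

Verification:
H(X) - H(X|Y) = 0.2966 - 0.2951 = 0.0015
H(Y) - H(Y|X) = 0.2999 - 0.2984 = 0.0015
H(X) + H(Y) - H(X,Y) = 0.2966 + 0.2999 - 0.5950 = 0.0015

All forms give I(X;Y) = 0.0015 dits. ✓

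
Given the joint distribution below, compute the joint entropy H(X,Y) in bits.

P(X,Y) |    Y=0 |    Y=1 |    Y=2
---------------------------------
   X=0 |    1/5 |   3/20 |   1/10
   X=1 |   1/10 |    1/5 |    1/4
2.5037 bits

Joint entropy is H(X,Y) = -Σ_{x,y} p(x,y) log p(x,y).

Summing over all non-zero entries:
H(X,Y) = -[1/5·log_2(1/5) + 3/20·log_2(3/20) + 1/10·log_2(1/10) + 1/10·log_2(1/10) + 1/5·log_2(1/5) + 1/4·log_2(1/4)]
H(X,Y) = 2.5037 bits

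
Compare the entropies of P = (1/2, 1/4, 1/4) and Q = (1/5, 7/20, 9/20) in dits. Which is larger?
Q

Computing entropies in dits:
H(P) = 0.4515
H(Q) = 0.4554

Distribution Q has higher entropy.

Intuition: The distribution closer to uniform (more spread out) has higher entropy.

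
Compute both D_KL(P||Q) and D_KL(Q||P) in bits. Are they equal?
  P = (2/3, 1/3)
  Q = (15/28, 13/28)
D_KL(P||Q) = 0.0510, D_KL(Q||P) = 0.0529

KL divergence is not symmetric: D_KL(P||Q) ≠ D_KL(Q||P) in general.

D_KL(P||Q) = 0.0510 bits
D_KL(Q||P) = 0.0529 bits

No, they are not equal!

This asymmetry is why KL divergence is not a true distance metric.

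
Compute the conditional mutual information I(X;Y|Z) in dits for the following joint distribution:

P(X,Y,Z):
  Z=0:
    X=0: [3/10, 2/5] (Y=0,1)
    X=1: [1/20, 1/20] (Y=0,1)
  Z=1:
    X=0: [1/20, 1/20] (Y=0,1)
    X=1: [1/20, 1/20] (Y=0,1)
0.0004 dits

Conditional mutual information: I(X;Y|Z) = H(X|Z) + H(Y|Z) - H(X,Y|Z)

H(Z) = 0.2173
H(X,Z) = 0.4084 → H(X|Z) = 0.1911
H(Y,Z) = 0.5156 → H(Y|Z) = 0.2983
H(X,Y,Z) = 0.7063 → H(X,Y|Z) = 0.4890

I(X;Y|Z) = 0.1911 + 0.2983 - 0.4890 = 0.0004 dits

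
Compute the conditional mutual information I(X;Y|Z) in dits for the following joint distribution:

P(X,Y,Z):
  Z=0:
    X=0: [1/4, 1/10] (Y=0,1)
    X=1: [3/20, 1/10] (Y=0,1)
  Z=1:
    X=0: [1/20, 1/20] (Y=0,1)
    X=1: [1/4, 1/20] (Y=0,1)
0.0107 dits

Conditional mutual information: I(X;Y|Z) = H(X|Z) + H(Y|Z) - H(X,Y|Z)

H(Z) = 0.2923
H(X,Z) = 0.5670 → H(X|Z) = 0.2747
H(Y,Z) = 0.5558 → H(Y|Z) = 0.2635
H(X,Y,Z) = 0.8198 → H(X,Y|Z) = 0.5275

I(X;Y|Z) = 0.2747 + 0.2635 - 0.5275 = 0.0107 dits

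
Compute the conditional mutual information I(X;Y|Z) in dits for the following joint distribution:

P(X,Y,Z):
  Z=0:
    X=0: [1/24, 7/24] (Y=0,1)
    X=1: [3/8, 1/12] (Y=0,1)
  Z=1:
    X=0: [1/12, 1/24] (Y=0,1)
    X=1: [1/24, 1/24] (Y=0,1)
0.0902 dits

Conditional mutual information: I(X;Y|Z) = H(X|Z) + H(Y|Z) - H(X,Y|Z)

H(Z) = 0.2222
H(X,Z) = 0.5172 → H(X|Z) = 0.2949
H(Y,Z) = 0.5210 → H(Y|Z) = 0.2987
H(X,Y,Z) = 0.7257 → H(X,Y|Z) = 0.5035

I(X;Y|Z) = 0.2949 + 0.2987 - 0.5035 = 0.0902 dits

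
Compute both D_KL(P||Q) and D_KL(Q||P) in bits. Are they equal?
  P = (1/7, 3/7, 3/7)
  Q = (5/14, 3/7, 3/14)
D_KL(P||Q) = 0.2397, D_KL(Q||P) = 0.2578

KL divergence is not symmetric: D_KL(P||Q) ≠ D_KL(Q||P) in general.

D_KL(P||Q) = 0.2397 bits
D_KL(Q||P) = 0.2578 bits

No, they are not equal!

This asymmetry is why KL divergence is not a true distance metric.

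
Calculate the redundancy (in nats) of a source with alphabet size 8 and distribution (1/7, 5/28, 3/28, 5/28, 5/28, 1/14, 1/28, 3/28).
0.0924 nats

Redundancy measures how far a source is from maximum entropy:
R = H_max - H(X)

Maximum entropy for 8 symbols: H_max = log_e(8) = 2.0794 nats
Actual entropy: H(X) = 1.9870 nats
Redundancy: R = 2.0794 - 1.9870 = 0.0924 nats

This redundancy represents potential for compression: the source could be compressed by 0.0924 nats per symbol.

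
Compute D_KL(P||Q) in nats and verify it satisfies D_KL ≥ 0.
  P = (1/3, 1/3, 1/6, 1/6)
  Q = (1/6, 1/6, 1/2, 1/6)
0.2790 nats

KL divergence satisfies the Gibbs inequality: D_KL(P||Q) ≥ 0 for all distributions P, Q.

D_KL(P||Q) = Σ p(x) log(p(x)/q(x))
Term by term:
  x=0: 1/3 × log_e[(1/3)/(1/6)] = 0.2310
  x=1: 1/3 × log_e[(1/3)/(1/6)] = 0.2310
  x=2: 1/6 × log_e[(1/6)/(1/2)] = -0.1831
  x=3: 1/6 × log_e[(1/6)/(1/6)] = 0.0000
D_KL(P||Q) = 0.2790 nats

D_KL(P||Q) = 0.2790 ≥ 0 ✓

This non-negativity is a fundamental property: relative entropy cannot be negative because it measures how different Q is from P.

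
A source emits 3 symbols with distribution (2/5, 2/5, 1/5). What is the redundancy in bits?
0.0630 bits

Redundancy measures how far a source is from maximum entropy:
R = H_max - H(X)

Maximum entropy for 3 symbols: H_max = log_2(3) = 1.5850 bits
Actual entropy: H(X) = 1.5219 bits
Redundancy: R = 1.5850 - 1.5219 = 0.0630 bits

This redundancy represents potential for compression: the source could be compressed by 0.0630 bits per symbol.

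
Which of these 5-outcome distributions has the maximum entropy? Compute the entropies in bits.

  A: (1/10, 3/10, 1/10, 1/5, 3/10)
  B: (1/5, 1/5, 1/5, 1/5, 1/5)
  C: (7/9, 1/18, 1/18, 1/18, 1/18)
B

For a discrete distribution over n outcomes, entropy is maximized by the uniform distribution.

Computing entropies:
H(A) = 2.1710 bits
H(B) = 2.3219 bits
H(C) = 1.2086 bits

The uniform distribution (where all probabilities equal 1/5) achieves the maximum entropy of log_2(5) = 2.3219 bits.

Distribution B has the highest entropy.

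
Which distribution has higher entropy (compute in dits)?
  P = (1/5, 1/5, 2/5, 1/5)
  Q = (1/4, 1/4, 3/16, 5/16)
Q

Computing entropies in dits:
H(P) = 0.5786
H(Q) = 0.5952

Distribution Q has higher entropy.

Intuition: The distribution closer to uniform (more spread out) has higher entropy.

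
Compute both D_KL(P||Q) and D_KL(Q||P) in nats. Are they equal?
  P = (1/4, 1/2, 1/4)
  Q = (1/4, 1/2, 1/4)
D_KL(P||Q) = 0.0000, D_KL(Q||P) = 0.0000

KL divergence is not symmetric: D_KL(P||Q) ≠ D_KL(Q||P) in general.

D_KL(P||Q) = 0.0000 nats
D_KL(Q||P) = 0.0000 nats

In this case they happen to be equal (to 4 decimal places).

This asymmetry is why KL divergence is not a true distance metric.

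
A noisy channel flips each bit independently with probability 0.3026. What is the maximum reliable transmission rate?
0.1156 bits

For a binary symmetric channel (BSC) with error probability p:
Capacity C = 1 - H(p) bits per symbol

where H(p) = -p log₂(p) - (1-p) log₂(1-p) is the binary entropy function.

H(0.3026) = 0.8844 bits
C = 1 - 0.8844 = 0.1156 bits per symbol

This means we can reliably transmit up to 0.1156 bits of information per channel use.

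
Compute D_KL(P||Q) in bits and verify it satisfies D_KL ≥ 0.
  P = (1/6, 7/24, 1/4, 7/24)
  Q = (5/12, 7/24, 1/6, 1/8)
0.2825 bits

KL divergence satisfies the Gibbs inequality: D_KL(P||Q) ≥ 0 for all distributions P, Q.

D_KL(P||Q) = Σ p(x) log(p(x)/q(x))
Term by term:
  x=0: 1/6 × log_2[(1/6)/(5/12)] = -0.2203
  x=1: 7/24 × log_2[(7/24)/(7/24)] = 0.0000
  x=2: 1/4 × log_2[(1/4)/(1/6)] = 0.1462
  x=3: 7/24 × log_2[(7/24)/(1/8)] = 0.3565
D_KL(P||Q) = 0.2825 bits

D_KL(P||Q) = 0.2825 ≥ 0 ✓

This non-negativity is a fundamental property: relative entropy cannot be negative because it measures how different Q is from P.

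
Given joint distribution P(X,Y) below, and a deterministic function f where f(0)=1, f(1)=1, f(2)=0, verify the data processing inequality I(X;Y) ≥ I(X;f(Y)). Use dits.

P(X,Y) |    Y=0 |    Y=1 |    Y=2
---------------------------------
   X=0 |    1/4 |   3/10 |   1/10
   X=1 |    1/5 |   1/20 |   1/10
I(X;Y) = 0.0244, I(X;f(Y)) = 0.0052, inequality holds: 0.0244 ≥ 0.0052

Data Processing Inequality: For any Markov chain X → Y → Z, we have I(X;Y) ≥ I(X;Z).

Here Z = f(Y) is a deterministic function of Y, forming X → Y → Z.

Original I(X;Y) = 0.0244 dits

After applying f:
P(X,Z) where Z=f(Y):
- P(X,Z=0) = P(X,Y=2)
- P(X,Z=1) = P(X,Y=0) + P(X,Y=1)

I(X;Z) = I(X;f(Y)) = 0.0052 dits

Verification: 0.0244 ≥ 0.0052 ✓

Information cannot be created by processing; the function f can only lose information about X.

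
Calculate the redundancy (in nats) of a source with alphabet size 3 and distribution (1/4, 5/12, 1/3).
0.0211 nats

Redundancy measures how far a source is from maximum entropy:
R = H_max - H(X)

Maximum entropy for 3 symbols: H_max = log_e(3) = 1.0986 nats
Actual entropy: H(X) = 1.0776 nats
Redundancy: R = 1.0986 - 1.0776 = 0.0211 nats

This redundancy represents potential for compression: the source could be compressed by 0.0211 nats per symbol.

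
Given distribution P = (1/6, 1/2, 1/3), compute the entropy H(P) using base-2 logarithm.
1.4591 bits

Shannon entropy is H(X) = -Σ p(x) log p(x).

For P = (1/6, 1/2, 1/3):
H = -1/6 × log_2(1/6) -1/2 × log_2(1/2) -1/3 × log_2(1/3)
H = 1.4591 bits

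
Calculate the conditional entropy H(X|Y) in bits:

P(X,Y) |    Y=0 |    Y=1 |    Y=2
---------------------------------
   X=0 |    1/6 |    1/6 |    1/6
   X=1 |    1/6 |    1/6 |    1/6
1.0000 bits

Using the chain rule: H(X|Y) = H(X,Y) - H(Y)

First, compute H(X,Y) = 2.5850 bits

Marginal P(Y) = (1/3, 1/3, 1/3)
H(Y) = 1.5850 bits

H(X|Y) = H(X,Y) - H(Y) = 2.5850 - 1.5850 = 1.0000 bits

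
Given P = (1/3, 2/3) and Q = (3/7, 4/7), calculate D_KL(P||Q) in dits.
0.0082 dits

KL divergence: D_KL(P||Q) = Σ p(x) log(p(x)/q(x))

Computing term by term:
  x=0: 1/3 × log_10[(1/3)/(3/7)] = 1/3 × -0.1091 = -0.0364
  x=1: 2/3 × log_10[(2/3)/(4/7)] = 2/3 × 0.0669 = 0.0446

D_KL(P||Q) = 0.0082 dits

Note: KL divergence is always non-negative and equals 0 iff P = Q.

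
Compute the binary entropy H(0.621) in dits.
0.2882 dits

The binary entropy function is:
H(p) = -p log(p) - (1-p) log(1-p)

H(0.621) = -0.621 × log_10(0.621) - 0.379 × log_10(0.379)
H(0.621) = 0.2882 dits

Note: Binary entropy is maximized at p=0.5 (H=1 bit) and minimized at p=0 or p=1 (H=0).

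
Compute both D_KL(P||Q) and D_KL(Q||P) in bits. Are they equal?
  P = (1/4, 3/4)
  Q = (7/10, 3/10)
D_KL(P||Q) = 0.6201, D_KL(Q||P) = 0.6432

KL divergence is not symmetric: D_KL(P||Q) ≠ D_KL(Q||P) in general.

D_KL(P||Q) = 0.6201 bits
D_KL(Q||P) = 0.6432 bits

No, they are not equal!

This asymmetry is why KL divergence is not a true distance metric.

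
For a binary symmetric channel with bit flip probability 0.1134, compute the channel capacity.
0.4899 bits

For a binary symmetric channel (BSC) with error probability p:
Capacity C = 1 - H(p) bits per symbol

where H(p) = -p log₂(p) - (1-p) log₂(1-p) is the binary entropy function.

H(0.1134) = 0.5101 bits
C = 1 - 0.5101 = 0.4899 bits per symbol

This means we can reliably transmit up to 0.4899 bits of information per channel use.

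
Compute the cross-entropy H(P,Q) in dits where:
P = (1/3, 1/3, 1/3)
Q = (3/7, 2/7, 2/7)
0.4854 dits

Cross-entropy: H(P,Q) = -Σ p(x) log q(x)

Alternatively: H(P,Q) = H(P) + D_KL(P||Q)
H(P) = 0.4771 dits
D_KL(P||Q) = 0.0082 dits

H(P,Q) = 0.4771 + 0.0082 = 0.4854 dits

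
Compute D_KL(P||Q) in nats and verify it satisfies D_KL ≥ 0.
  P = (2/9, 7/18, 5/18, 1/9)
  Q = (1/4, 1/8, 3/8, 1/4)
0.2417 nats

KL divergence satisfies the Gibbs inequality: D_KL(P||Q) ≥ 0 for all distributions P, Q.

D_KL(P||Q) = Σ p(x) log(p(x)/q(x))
Term by term:
  x=0: 2/9 × log_e[(2/9)/(1/4)] = -0.0262
  x=1: 7/18 × log_e[(7/18)/(1/8)] = 0.4414
  x=2: 5/18 × log_e[(5/18)/(3/8)] = -0.0834
  x=3: 1/9 × log_e[(1/9)/(1/4)] = -0.0901
D_KL(P||Q) = 0.2417 nats

D_KL(P||Q) = 0.2417 ≥ 0 ✓

This non-negativity is a fundamental property: relative entropy cannot be negative because it measures how different Q is from P.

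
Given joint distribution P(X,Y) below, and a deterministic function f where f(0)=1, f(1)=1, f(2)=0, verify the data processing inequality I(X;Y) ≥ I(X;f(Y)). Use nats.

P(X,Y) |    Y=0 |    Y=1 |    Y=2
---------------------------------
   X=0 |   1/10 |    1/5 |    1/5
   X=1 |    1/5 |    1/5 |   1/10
I(X;Y) = 0.0340, I(X;f(Y)) = 0.0242, inequality holds: 0.0340 ≥ 0.0242

Data Processing Inequality: For any Markov chain X → Y → Z, we have I(X;Y) ≥ I(X;Z).

Here Z = f(Y) is a deterministic function of Y, forming X → Y → Z.

Original I(X;Y) = 0.0340 nats

After applying f:
P(X,Z) where Z=f(Y):
- P(X,Z=0) = P(X,Y=2)
- P(X,Z=1) = P(X,Y=0) + P(X,Y=1)

I(X;Z) = I(X;f(Y)) = 0.0242 nats

Verification: 0.0340 ≥ 0.0242 ✓

Information cannot be created by processing; the function f can only lose information about X.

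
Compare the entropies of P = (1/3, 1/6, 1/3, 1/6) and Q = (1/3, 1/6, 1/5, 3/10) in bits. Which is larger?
Q

Computing entropies in bits:
H(P) = 1.9183
H(Q) = 1.9446

Distribution Q has higher entropy.

Intuition: The distribution closer to uniform (more spread out) has higher entropy.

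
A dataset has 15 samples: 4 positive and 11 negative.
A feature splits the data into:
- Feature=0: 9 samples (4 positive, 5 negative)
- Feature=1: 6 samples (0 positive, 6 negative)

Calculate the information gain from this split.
0.2420 bits

Information Gain = H(Y) - H(Y|Feature)

Before split:
P(positive) = 4/15 = 0.2667
H(Y) = 0.8366 bits

After split:
Feature=0: H = 0.9911 bits (weight = 9/15)
Feature=1: H = 0.0000 bits (weight = 6/15)
H(Y|Feature) = (9/15)×0.9911 + (6/15)×0.0000 = 0.5946 bits

Information Gain = 0.8366 - 0.5946 = 0.2420 bits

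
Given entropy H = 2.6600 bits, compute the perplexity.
6.3203

Perplexity is 2^H (or exp(H) for natural log).

H = 2.6600 bits
Perplexity = 2^2.6600 = 6.3203

Interpretation: The model's uncertainty is equivalent to choosing uniformly among 6.3 options.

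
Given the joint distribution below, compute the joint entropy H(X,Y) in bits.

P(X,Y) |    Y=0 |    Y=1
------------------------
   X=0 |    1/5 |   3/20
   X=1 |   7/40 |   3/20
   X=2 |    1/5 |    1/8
2.5649 bits

Joint entropy is H(X,Y) = -Σ_{x,y} p(x,y) log p(x,y).

Summing over all non-zero entries:
H(X,Y) = -[1/5·log_2(1/5) + 3/20·log_2(3/20) + 7/40·log_2(7/40) + 3/20·log_2(3/20) + 1/5·log_2(1/5) + 1/8·log_2(1/8)]
H(X,Y) = 2.5649 bits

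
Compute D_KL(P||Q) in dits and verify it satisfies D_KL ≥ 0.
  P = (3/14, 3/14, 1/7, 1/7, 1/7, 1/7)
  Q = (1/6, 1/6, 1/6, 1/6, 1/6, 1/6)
0.0085 dits

KL divergence satisfies the Gibbs inequality: D_KL(P||Q) ≥ 0 for all distributions P, Q.

D_KL(P||Q) = Σ p(x) log(p(x)/q(x))
Term by term:
  x=0: 3/14 × log_10[(3/14)/(1/6)] = 0.0234
  x=1: 3/14 × log_10[(3/14)/(1/6)] = 0.0234
  x=2: 1/7 × log_10[(1/7)/(1/6)] = -0.0096
  x=3: 1/7 × log_10[(1/7)/(1/6)] = -0.0096
  x=4: 1/7 × log_10[(1/7)/(1/6)] = -0.0096
  x=5: 1/7 × log_10[(1/7)/(1/6)] = -0.0096
D_KL(P||Q) = 0.0085 dits

D_KL(P||Q) = 0.0085 ≥ 0 ✓

This non-negativity is a fundamental property: relative entropy cannot be negative because it measures how different Q is from P.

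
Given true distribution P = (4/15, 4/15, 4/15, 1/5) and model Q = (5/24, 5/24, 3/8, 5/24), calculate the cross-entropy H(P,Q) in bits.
2.0369 bits

Cross-entropy: H(P,Q) = -Σ p(x) log q(x)

Alternatively: H(P,Q) = H(P) + D_KL(P||Q)
H(P) = 1.9899 bits
D_KL(P||Q) = 0.0470 bits

H(P,Q) = 1.9899 + 0.0470 = 2.0369 bits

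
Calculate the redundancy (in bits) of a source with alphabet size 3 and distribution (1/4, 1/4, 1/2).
0.0850 bits

Redundancy measures how far a source is from maximum entropy:
R = H_max - H(X)

Maximum entropy for 3 symbols: H_max = log_2(3) = 1.5850 bits
Actual entropy: H(X) = 1.5000 bits
Redundancy: R = 1.5850 - 1.5000 = 0.0850 bits

This redundancy represents potential for compression: the source could be compressed by 0.0850 bits per symbol.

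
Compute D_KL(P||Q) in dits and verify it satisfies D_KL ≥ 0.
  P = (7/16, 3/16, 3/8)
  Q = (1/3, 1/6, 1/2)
0.0144 dits

KL divergence satisfies the Gibbs inequality: D_KL(P||Q) ≥ 0 for all distributions P, Q.

D_KL(P||Q) = Σ p(x) log(p(x)/q(x))
Term by term:
  x=0: 7/16 × log_10[(7/16)/(1/3)] = 0.0517
  x=1: 3/16 × log_10[(3/16)/(1/6)] = 0.0096
  x=2: 3/8 × log_10[(3/8)/(1/2)] = -0.0469
D_KL(P||Q) = 0.0144 dits

D_KL(P||Q) = 0.0144 ≥ 0 ✓

This non-negativity is a fundamental property: relative entropy cannot be negative because it measures how different Q is from P.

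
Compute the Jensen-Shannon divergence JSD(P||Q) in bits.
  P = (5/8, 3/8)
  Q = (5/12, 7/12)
0.0316 bits

Jensen-Shannon divergence is:
JSD(P||Q) = 0.5 × D_KL(P||M) + 0.5 × D_KL(Q||M)
where M = 0.5 × (P + Q) is the mixture distribution.

M = 0.5 × (5/8, 3/8) + 0.5 × (5/12, 7/12) = (0.520833, 0.479167)

D_KL(P||M) = 0.0318 bits
D_KL(Q||M) = 0.0314 bits

JSD(P||Q) = 0.5 × 0.0318 + 0.5 × 0.0314 = 0.0316 bits

Unlike KL divergence, JSD is symmetric and bounded: 0 ≤ JSD ≤ log(2).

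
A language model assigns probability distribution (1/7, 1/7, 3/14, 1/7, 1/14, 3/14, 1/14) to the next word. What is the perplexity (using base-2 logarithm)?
6.4958

Perplexity is 2^H (or exp(H) for natural log).

First, H = -Σ p log p = 2.6995 bits
Perplexity = 2^2.6995 = 6.4958

Interpretation: The model's uncertainty is equivalent to choosing uniformly among 6.5 options.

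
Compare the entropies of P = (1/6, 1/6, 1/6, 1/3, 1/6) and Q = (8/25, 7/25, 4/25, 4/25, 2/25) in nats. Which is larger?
P

Computing entropies in nats:
H(P) = 1.5607
H(Q) = 1.5095

Distribution P has higher entropy.

Intuition: The distribution closer to uniform (more spread out) has higher entropy.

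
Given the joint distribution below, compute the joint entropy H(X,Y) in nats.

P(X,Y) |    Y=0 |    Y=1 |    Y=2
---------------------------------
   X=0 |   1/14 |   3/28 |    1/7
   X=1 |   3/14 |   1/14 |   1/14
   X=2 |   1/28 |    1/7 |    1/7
2.0879 nats

Joint entropy is H(X,Y) = -Σ_{x,y} p(x,y) log p(x,y).

Summing over all non-zero entries:
H(X,Y) = -[1/14·log_e(1/14) + 3/28·log_e(3/28) + 1/7·log_e(1/7) + 3/14·log_e(3/14) + 1/14·log_e(1/14) + 1/14·log_e(1/14) + 1/28·log_e(1/28) + 1/7·log_e(1/7) + 1/7·log_e(1/7)]
H(X,Y) = 2.0879 nats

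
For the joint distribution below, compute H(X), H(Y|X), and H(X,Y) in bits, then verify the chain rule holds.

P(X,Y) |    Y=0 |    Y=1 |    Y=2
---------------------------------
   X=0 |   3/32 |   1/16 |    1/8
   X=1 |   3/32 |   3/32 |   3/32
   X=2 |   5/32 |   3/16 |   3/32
H(X,Y) = 3.0971, H(X) = 1.5512, H(Y|X) = 1.5459 (all in bits)

Chain rule: H(X,Y) = H(X) + H(Y|X)

Left side — joint entropy directly:
H(X,Y) = -Σ p(x,y) log p(x,y) = 3.0971 bits

Right side — compute H(Y|X) from the conditional distributions:
P(X) = (9/32, 9/32, 7/16), so H(X) = 1.5512 bits
H(Y|X) = Σ_x P(X=x) · H(Y|X=x):
  P(Y|X=0) = (1/3, 2/9, 4/9), H(Y|X=0) = 1.5305, weight P(X=0) = 9/32
  P(Y|X=1) = (1/3, 1/3, 1/3), H(Y|X=1) = 1.5850, weight P(X=1) = 9/32
  P(Y|X=2) = (5/14, 3/7, 3/14), H(Y|X=2) = 1.5306, weight P(X=2) = 7/16
H(Y|X) = 1.5459 bits

H(X) + H(Y|X) = 1.5512 + 1.5459 = 3.0971 bits

Both sides equal 3.0971 bits. ✓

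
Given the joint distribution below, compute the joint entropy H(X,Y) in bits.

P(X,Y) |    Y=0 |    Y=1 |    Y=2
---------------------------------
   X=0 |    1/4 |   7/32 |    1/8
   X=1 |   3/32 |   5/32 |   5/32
2.5117 bits

Joint entropy is H(X,Y) = -Σ_{x,y} p(x,y) log p(x,y).

Summing over all non-zero entries:
H(X,Y) = -[1/4·log_2(1/4) + 7/32·log_2(7/32) + 1/8·log_2(1/8) + 3/32·log_2(3/32) + 5/32·log_2(5/32) + 5/32·log_2(5/32)]
H(X,Y) = 2.5117 bits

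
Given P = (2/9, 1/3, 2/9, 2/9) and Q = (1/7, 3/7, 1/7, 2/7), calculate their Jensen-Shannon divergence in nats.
0.0137 nats

Jensen-Shannon divergence is:
JSD(P||Q) = 0.5 × D_KL(P||M) + 0.5 × D_KL(Q||M)
where M = 0.5 × (P + Q) is the mixture distribution.

M = 0.5 × (2/9, 1/3, 2/9, 2/9) + 0.5 × (1/7, 3/7, 1/7, 2/7) = (0.18254, 8/21, 0.18254, 0.253968)

D_KL(P||M) = 0.0132 nats
D_KL(Q||M) = 0.0141 nats

JSD(P||Q) = 0.5 × 0.0132 + 0.5 × 0.0141 = 0.0137 nats

Unlike KL divergence, JSD is symmetric and bounded: 0 ≤ JSD ≤ log(2).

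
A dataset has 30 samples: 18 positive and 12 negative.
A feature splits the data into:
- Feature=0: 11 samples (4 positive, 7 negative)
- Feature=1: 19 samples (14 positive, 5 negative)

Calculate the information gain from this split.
0.0976 bits

Information Gain = H(Y) - H(Y|Feature)

Before split:
P(positive) = 18/30 = 0.6000
H(Y) = 0.9710 bits

After split:
Feature=0: H = 0.9457 bits (weight = 11/30)
Feature=1: H = 0.8315 bits (weight = 19/30)
H(Y|Feature) = (11/30)×0.9457 + (19/30)×0.8315 = 0.8733 bits

Information Gain = 0.9710 - 0.8733 = 0.0976 bits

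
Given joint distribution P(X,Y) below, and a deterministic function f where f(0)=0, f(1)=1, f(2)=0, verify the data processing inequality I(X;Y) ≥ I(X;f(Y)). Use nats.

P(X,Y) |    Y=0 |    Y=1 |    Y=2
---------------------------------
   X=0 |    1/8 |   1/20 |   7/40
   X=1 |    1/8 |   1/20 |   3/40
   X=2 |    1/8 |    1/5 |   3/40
I(X;Y) = 0.0800, I(X;f(Y)) = 0.0650, inequality holds: 0.0800 ≥ 0.0650

Data Processing Inequality: For any Markov chain X → Y → Z, we have I(X;Y) ≥ I(X;Z).

Here Z = f(Y) is a deterministic function of Y, forming X → Y → Z.

Original I(X;Y) = 0.0800 nats

After applying f:
P(X,Z) where Z=f(Y):
- P(X,Z=0) = P(X,Y=0) + P(X,Y=2)
- P(X,Z=1) = P(X,Y=1)

I(X;Z) = I(X;f(Y)) = 0.0650 nats

Verification: 0.0800 ≥ 0.0650 ✓

Information cannot be created by processing; the function f can only lose information about X.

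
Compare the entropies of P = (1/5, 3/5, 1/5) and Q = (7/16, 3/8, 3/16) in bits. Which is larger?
Q

Computing entropies in bits:
H(P) = 1.3710
H(Q) = 1.5052

Distribution Q has higher entropy.

Intuition: The distribution closer to uniform (more spread out) has higher entropy.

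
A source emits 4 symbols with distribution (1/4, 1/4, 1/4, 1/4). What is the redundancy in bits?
0.0000 bits

Redundancy measures how far a source is from maximum entropy:
R = H_max - H(X)

Maximum entropy for 4 symbols: H_max = log_2(4) = 2.0000 bits
Actual entropy: H(X) = 2.0000 bits
Redundancy: R = 2.0000 - 2.0000 = 0.0000 bits

This redundancy represents potential for compression: the source could be compressed by 0.0000 bits per symbol.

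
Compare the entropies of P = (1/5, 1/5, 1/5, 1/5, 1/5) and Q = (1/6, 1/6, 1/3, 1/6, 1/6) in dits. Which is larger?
P

Computing entropies in dits:
H(P) = 0.6990
H(Q) = 0.6778

Distribution P has higher entropy.

Intuition: The distribution closer to uniform (more spread out) has higher entropy.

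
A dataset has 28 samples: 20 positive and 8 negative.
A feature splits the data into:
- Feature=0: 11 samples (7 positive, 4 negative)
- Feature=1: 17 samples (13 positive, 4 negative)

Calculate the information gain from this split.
0.0137 bits

Information Gain = H(Y) - H(Y|Feature)

Before split:
P(positive) = 20/28 = 0.7143
H(Y) = 0.8631 bits

After split:
Feature=0: H = 0.9457 bits (weight = 11/28)
Feature=1: H = 0.7871 bits (weight = 17/28)
H(Y|Feature) = (11/28)×0.9457 + (17/28)×0.7871 = 0.8494 bits

Information Gain = 0.8631 - 0.8494 = 0.0137 bits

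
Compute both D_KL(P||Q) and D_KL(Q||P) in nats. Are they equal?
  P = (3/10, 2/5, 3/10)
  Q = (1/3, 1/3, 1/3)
D_KL(P||Q) = 0.0097, D_KL(Q||P) = 0.0095

KL divergence is not symmetric: D_KL(P||Q) ≠ D_KL(Q||P) in general.

D_KL(P||Q) = 0.0097 nats
D_KL(Q||P) = 0.0095 nats

No, they are not equal!

This asymmetry is why KL divergence is not a true distance metric.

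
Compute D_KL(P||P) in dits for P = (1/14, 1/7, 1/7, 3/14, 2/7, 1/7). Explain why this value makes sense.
0.0000 dits

KL divergence satisfies the Gibbs inequality: D_KL(P||Q) ≥ 0 for all distributions P, Q.

D_KL(P||Q) = Σ p(x) log(p(x)/q(x))
Each term is p(x) × log_10(p(x)/p(x)) = p(x) × log_10(1) = 0, so the sum is 0.
D_KL(P||Q) = 0.0000 dits

When P = Q, the KL divergence is exactly 0, as there is no 'divergence' between identical distributions.

This non-negativity is a fundamental property: relative entropy cannot be negative because it measures how different Q is from P.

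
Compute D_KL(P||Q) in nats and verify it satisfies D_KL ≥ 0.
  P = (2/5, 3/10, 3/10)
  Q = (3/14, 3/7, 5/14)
0.0904 nats

KL divergence satisfies the Gibbs inequality: D_KL(P||Q) ≥ 0 for all distributions P, Q.

D_KL(P||Q) = Σ p(x) log(p(x)/q(x))
Term by term:
  x=0: 2/5 × log_e[(2/5)/(3/14)] = 0.2497
  x=1: 3/10 × log_e[(3/10)/(3/7)] = -0.1070
  x=2: 3/10 × log_e[(3/10)/(5/14)] = -0.0523
D_KL(P||Q) = 0.0904 nats

D_KL(P||Q) = 0.0904 ≥ 0 ✓

This non-negativity is a fundamental property: relative entropy cannot be negative because it measures how different Q is from P.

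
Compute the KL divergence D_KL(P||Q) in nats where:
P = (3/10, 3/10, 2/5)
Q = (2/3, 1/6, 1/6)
0.2870 nats

KL divergence: D_KL(P||Q) = Σ p(x) log(p(x)/q(x))

Computing term by term:
  x=0: 3/10 × log_e[(3/10)/(2/3)] = 3/10 × -0.7985 = -0.2396
  x=1: 3/10 × log_e[(3/10)/(1/6)] = 3/10 × 0.5878 = 0.1763
  x=2: 2/5 × log_e[(2/5)/(1/6)] = 2/5 × 0.8755 = 0.3502

D_KL(P||Q) = 0.2870 nats

Note: KL divergence is always non-negative and equals 0 iff P = Q.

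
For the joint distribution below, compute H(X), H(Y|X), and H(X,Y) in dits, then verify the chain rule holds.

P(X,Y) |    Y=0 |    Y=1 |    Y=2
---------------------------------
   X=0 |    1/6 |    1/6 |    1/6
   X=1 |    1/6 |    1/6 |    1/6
H(X,Y) = 0.7782, H(X) = 0.3010, H(Y|X) = 0.4771 (all in dits)

Chain rule: H(X,Y) = H(X) + H(Y|X)

Left side — joint entropy directly:
H(X,Y) = -Σ p(x,y) log p(x,y) = 0.7782 dits

Right side — compute H(Y|X) from the conditional distributions:
P(X) = (1/2, 1/2), so H(X) = 0.3010 dits
H(Y|X) = Σ_x P(X=x) · H(Y|X=x):
  P(Y|X=0) = (1/3, 1/3, 1/3), H(Y|X=0) = 0.4771, weight P(X=0) = 1/2
  P(Y|X=1) = (1/3, 1/3, 1/3), H(Y|X=1) = 0.4771, weight P(X=1) = 1/2
H(Y|X) = 0.4771 dits

H(X) + H(Y|X) = 0.3010 + 0.4771 = 0.7782 dits

Both sides equal 0.7782 dits. ✓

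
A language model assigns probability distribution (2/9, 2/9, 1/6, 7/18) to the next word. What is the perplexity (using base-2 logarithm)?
3.7977

Perplexity is 2^H (or exp(H) for natural log).

First, H = -Σ p log p = 1.9251 bits
Perplexity = 2^1.9251 = 3.7977

Interpretation: The model's uncertainty is equivalent to choosing uniformly among 3.8 options.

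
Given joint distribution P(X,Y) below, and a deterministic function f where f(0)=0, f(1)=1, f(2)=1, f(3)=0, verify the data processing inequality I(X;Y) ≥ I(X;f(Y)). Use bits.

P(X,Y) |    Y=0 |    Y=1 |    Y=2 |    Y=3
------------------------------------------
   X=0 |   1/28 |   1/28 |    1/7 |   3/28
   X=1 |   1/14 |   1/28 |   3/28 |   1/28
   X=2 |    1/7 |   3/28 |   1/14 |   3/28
I(X;Y) = 0.1065, I(X;f(Y)) = 0.0152, inequality holds: 0.1065 ≥ 0.0152

Data Processing Inequality: For any Markov chain X → Y → Z, we have I(X;Y) ≥ I(X;Z).

Here Z = f(Y) is a deterministic function of Y, forming X → Y → Z.

Original I(X;Y) = 0.1065 bits

After applying f:
P(X,Z) where Z=f(Y):
- P(X,Z=0) = P(X,Y=0) + P(X,Y=3)
- P(X,Z=1) = P(X,Y=1) + P(X,Y=2)

I(X;Z) = I(X;f(Y)) = 0.0152 bits

Verification: 0.1065 ≥ 0.0152 ✓

Information cannot be created by processing; the function f can only lose information about X.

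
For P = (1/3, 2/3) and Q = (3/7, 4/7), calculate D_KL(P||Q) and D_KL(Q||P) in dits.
D_KL(P||Q) = 0.0082, D_KL(Q||P) = 0.0085

KL divergence is not symmetric: D_KL(P||Q) ≠ D_KL(Q||P) in general.

D_KL(P||Q) = 0.0082 dits
D_KL(Q||P) = 0.0085 dits

No, they are not equal!

This asymmetry is why KL divergence is not a true distance metric.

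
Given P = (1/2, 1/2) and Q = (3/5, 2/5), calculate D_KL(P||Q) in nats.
0.0204 nats

KL divergence: D_KL(P||Q) = Σ p(x) log(p(x)/q(x))

Computing term by term:
  x=0: 1/2 × log_e[(1/2)/(3/5)] = 1/2 × -0.1823 = -0.0912
  x=1: 1/2 × log_e[(1/2)/(2/5)] = 1/2 × 0.2231 = 0.1116

D_KL(P||Q) = 0.0204 nats

Note: KL divergence is always non-negative and equals 0 iff P = Q.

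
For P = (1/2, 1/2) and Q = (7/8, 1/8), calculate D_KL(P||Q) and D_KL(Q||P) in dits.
D_KL(P||Q) = 0.1795, D_KL(Q||P) = 0.1374

KL divergence is not symmetric: D_KL(P||Q) ≠ D_KL(Q||P) in general.

D_KL(P||Q) = 0.1795 dits
D_KL(Q||P) = 0.1374 dits

No, they are not equal!

This asymmetry is why KL divergence is not a true distance metric.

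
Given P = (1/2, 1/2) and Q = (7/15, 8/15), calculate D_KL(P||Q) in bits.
0.0032 bits

KL divergence: D_KL(P||Q) = Σ p(x) log(p(x)/q(x))

Computing term by term:
  x=0: 1/2 × log_2[(1/2)/(7/15)] = 1/2 × 0.0995 = 0.0498
  x=1: 1/2 × log_2[(1/2)/(8/15)] = 1/2 × -0.0931 = -0.0466

D_KL(P||Q) = 0.0032 bits

Note: KL divergence is always non-negative and equals 0 iff P = Q.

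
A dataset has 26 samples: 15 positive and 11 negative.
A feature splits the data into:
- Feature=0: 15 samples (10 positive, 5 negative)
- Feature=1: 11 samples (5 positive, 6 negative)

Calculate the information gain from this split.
0.0325 bits

Information Gain = H(Y) - H(Y|Feature)

Before split:
P(positive) = 15/26 = 0.5769
H(Y) = 0.9829 bits

After split:
Feature=0: H = 0.9183 bits (weight = 15/26)
Feature=1: H = 0.9940 bits (weight = 11/26)
H(Y|Feature) = (15/26)×0.9183 + (11/26)×0.9940 = 0.9503 bits

Information Gain = 0.9829 - 0.9503 = 0.0325 bits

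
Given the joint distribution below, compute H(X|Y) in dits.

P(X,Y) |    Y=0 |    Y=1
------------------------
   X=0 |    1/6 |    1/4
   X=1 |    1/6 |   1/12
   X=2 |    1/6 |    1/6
0.4582 dits

Using the chain rule: H(X|Y) = H(X,Y) - H(Y)

First, compute H(X,Y) = 0.7592 dits

Marginal P(Y) = (1/2, 1/2)
H(Y) = 0.3010 dits

H(X|Y) = H(X,Y) - H(Y) = 0.7592 - 0.3010 = 0.4582 dits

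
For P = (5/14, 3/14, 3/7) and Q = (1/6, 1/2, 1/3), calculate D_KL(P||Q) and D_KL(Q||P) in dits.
D_KL(P||Q) = 0.0861, D_KL(Q||P) = 0.0924

KL divergence is not symmetric: D_KL(P||Q) ≠ D_KL(Q||P) in general.

D_KL(P||Q) = 0.0861 dits
D_KL(Q||P) = 0.0924 dits

No, they are not equal!

This asymmetry is why KL divergence is not a true distance metric.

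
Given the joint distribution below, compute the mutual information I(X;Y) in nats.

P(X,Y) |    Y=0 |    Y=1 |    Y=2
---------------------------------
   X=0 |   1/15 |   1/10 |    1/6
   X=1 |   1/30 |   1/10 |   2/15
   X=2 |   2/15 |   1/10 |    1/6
0.0224 nats

Mutual information: I(X;Y) = H(X) + H(Y) - H(X,Y)

Marginals:
P(X) = (1/3, 4/15, 2/5), H(X) = 1.0852 nats
P(Y) = (7/30, 3/10, 7/15), H(Y) = 1.0564 nats

Joint entropy: H(X,Y) = 2.1192 nats

I(X;Y) = 1.0852 + 1.0564 - 2.1192 = 0.0224 nats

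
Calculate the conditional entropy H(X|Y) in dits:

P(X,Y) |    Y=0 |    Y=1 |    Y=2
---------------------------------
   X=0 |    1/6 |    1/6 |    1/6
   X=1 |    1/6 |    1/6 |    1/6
0.3010 dits

Using the chain rule: H(X|Y) = H(X,Y) - H(Y)

First, compute H(X,Y) = 0.7782 dits

Marginal P(Y) = (1/3, 1/3, 1/3)
H(Y) = 0.4771 dits

H(X|Y) = H(X,Y) - H(Y) = 0.7782 - 0.4771 = 0.3010 dits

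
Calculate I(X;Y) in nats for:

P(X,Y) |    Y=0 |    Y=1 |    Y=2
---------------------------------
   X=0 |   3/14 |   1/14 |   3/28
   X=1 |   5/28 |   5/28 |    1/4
0.0316 nats

Mutual information: I(X;Y) = H(X) + H(Y) - H(X,Y)

Marginals:
P(X) = (11/28, 17/28), H(X) = 0.6700 nats
P(Y) = (11/28, 1/4, 5/14), H(Y) = 1.0813 nats

Joint entropy: H(X,Y) = 1.7198 nats

I(X;Y) = 0.6700 + 1.0813 - 1.7198 = 0.0316 nats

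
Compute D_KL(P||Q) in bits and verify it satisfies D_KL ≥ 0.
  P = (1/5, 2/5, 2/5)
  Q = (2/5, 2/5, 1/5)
0.2000 bits

KL divergence satisfies the Gibbs inequality: D_KL(P||Q) ≥ 0 for all distributions P, Q.

D_KL(P||Q) = Σ p(x) log(p(x)/q(x))
Term by term:
  x=0: 1/5 × log_2[(1/5)/(2/5)] = -0.2000
  x=1: 2/5 × log_2[(2/5)/(2/5)] = 0.0000
  x=2: 2/5 × log_2[(2/5)/(1/5)] = 0.4000
D_KL(P||Q) = 0.2000 bits

D_KL(P||Q) = 0.2000 ≥ 0 ✓

This non-negativity is a fundamental property: relative entropy cannot be negative because it measures how different Q is from P.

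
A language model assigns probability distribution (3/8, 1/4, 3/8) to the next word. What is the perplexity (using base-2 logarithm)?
2.9512

Perplexity is 2^H (or exp(H) for natural log).

First, H = -Σ p log p = 1.5613 bits
Perplexity = 2^1.5613 = 2.9512

Interpretation: The model's uncertainty is equivalent to choosing uniformly among 3.0 options.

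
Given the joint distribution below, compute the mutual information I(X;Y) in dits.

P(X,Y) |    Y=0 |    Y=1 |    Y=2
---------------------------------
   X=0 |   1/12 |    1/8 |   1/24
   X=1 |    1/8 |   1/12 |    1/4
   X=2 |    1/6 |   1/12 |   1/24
0.0459 dits

Mutual information: I(X;Y) = H(X) + H(Y) - H(X,Y)

Marginals:
P(X) = (1/4, 11/24, 7/24), H(X) = 0.4619 dits
P(Y) = (3/8, 7/24, 1/3), H(Y) = 0.4749 dits

Joint entropy: H(X,Y) = 0.8908 dits

I(X;Y) = 0.4619 + 0.4749 - 0.8908 = 0.0459 dits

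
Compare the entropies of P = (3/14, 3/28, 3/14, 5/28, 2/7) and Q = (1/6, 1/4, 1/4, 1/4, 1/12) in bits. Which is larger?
P

Computing entropies in bits:
H(P) = 2.2579
H(Q) = 2.2296

Distribution P has higher entropy.

Intuition: The distribution closer to uniform (more spread out) has higher entropy.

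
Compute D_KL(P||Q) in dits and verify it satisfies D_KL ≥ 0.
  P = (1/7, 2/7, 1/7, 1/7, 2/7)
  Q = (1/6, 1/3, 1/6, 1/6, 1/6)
0.0191 dits

KL divergence satisfies the Gibbs inequality: D_KL(P||Q) ≥ 0 for all distributions P, Q.

D_KL(P||Q) = Σ p(x) log(p(x)/q(x))
Term by term:
  x=0: 1/7 × log_10[(1/7)/(1/6)] = -0.0096
  x=1: 2/7 × log_10[(2/7)/(1/3)] = -0.0191
  x=2: 1/7 × log_10[(1/7)/(1/6)] = -0.0096
  x=3: 1/7 × log_10[(1/7)/(1/6)] = -0.0096
  x=4: 2/7 × log_10[(2/7)/(1/6)] = 0.0669
D_KL(P||Q) = 0.0191 dits

D_KL(P||Q) = 0.0191 ≥ 0 ✓

This non-negativity is a fundamental property: relative entropy cannot be negative because it measures how different Q is from P.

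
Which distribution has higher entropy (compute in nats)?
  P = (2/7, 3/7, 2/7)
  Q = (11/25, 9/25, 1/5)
P

Computing entropies in nats:
H(P) = 1.0790
H(Q) = 1.0509

Distribution P has higher entropy.

Intuition: The distribution closer to uniform (more spread out) has higher entropy.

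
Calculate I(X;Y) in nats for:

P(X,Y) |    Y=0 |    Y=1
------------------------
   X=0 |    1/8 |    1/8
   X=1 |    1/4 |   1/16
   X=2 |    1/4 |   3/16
0.0331 nats

Mutual information: I(X;Y) = H(X) + H(Y) - H(X,Y)

Marginals:
P(X) = (1/4, 5/16, 7/16), H(X) = 1.0717 nats
P(Y) = (5/8, 3/8), H(Y) = 0.6616 nats

Joint entropy: H(X,Y) = 1.7002 nats

I(X;Y) = 1.0717 + 0.6616 - 1.7002 = 0.0331 nats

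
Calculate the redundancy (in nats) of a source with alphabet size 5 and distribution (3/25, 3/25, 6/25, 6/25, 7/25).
0.0591 nats

Redundancy measures how far a source is from maximum entropy:
R = H_max - H(X)

Maximum entropy for 5 symbols: H_max = log_e(5) = 1.6094 nats
Actual entropy: H(X) = 1.5503 nats
Redundancy: R = 1.6094 - 1.5503 = 0.0591 nats

This redundancy represents potential for compression: the source could be compressed by 0.0591 nats per symbol.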